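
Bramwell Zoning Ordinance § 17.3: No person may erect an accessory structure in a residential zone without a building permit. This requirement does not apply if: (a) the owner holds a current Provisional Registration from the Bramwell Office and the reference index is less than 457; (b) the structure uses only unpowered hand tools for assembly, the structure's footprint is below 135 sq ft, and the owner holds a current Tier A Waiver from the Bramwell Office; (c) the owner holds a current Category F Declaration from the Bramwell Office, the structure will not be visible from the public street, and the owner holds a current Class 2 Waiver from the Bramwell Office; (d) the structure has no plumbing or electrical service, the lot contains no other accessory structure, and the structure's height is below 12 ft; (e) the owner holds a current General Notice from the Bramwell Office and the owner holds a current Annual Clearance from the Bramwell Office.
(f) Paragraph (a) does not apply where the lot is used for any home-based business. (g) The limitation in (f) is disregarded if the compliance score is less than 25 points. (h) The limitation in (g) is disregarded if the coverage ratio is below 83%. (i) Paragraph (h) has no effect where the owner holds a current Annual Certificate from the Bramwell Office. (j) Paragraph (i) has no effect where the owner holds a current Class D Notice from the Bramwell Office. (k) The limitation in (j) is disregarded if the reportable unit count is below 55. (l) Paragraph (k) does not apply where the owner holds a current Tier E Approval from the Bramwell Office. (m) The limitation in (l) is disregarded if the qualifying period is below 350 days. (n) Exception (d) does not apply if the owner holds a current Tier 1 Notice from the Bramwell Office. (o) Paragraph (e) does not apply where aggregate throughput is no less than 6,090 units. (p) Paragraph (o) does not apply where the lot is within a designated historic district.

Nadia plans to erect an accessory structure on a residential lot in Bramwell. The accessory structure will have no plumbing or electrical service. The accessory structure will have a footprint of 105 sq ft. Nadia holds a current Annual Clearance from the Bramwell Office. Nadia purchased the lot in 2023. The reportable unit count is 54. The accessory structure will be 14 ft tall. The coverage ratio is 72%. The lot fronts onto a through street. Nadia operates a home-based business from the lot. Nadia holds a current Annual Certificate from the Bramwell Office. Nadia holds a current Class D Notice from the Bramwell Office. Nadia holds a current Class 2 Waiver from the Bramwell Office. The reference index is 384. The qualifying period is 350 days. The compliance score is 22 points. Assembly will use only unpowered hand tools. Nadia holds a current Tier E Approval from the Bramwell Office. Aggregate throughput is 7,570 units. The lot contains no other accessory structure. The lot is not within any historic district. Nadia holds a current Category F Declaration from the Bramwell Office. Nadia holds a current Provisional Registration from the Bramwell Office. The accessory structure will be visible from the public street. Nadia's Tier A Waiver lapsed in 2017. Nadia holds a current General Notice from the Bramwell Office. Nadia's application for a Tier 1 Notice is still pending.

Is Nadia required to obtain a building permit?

Exception (a)'s conditions are all satisfied: a current Provisional Registration is held; the reference index is 384, less than the 457 limit. But applying paragraphs (f)–(m): (f) applies — a home-based business operates on the lot. (g) would limit (f) — the compliance score is 22 points, less than the 25 points limit — but (h) sets (g) aside: (h) is engaged — the coverage ratio is 72%, below the 83% limit. (i) is triggered (a current Annual Certificate is held), but yields to (j): (j) is engaged — a current Class D Notice is held. (k) would limit (j) — the reportable unit count is 54, below the 55 limit — but (l) sets (k) aside: (l) is engaged — a current Tier E Approval is held. (m), which would lift (l), is inapplicable — the qualifying period is 350 days, not below 350 days. Exception (a) does not apply.
Exception (b) fails — the Tier A Waiver is not current.
Exception (c) does not apply: the structure will be visible from the street.
Exception (d) fails — the structure's height is 14 ft, not below 12 ft.
Exception (e)'s conditions are all satisfied: a current General Notice is held; a current Annual Clearance is held. But: (o) operates against (e): aggregate throughput is 7,570 units, meeting the 6,090 units threshold. (p) is not engaged (the lot is not in a historic district), so (o) stands. (e) is therefore removed.
Every exception is unavailable, so the rule governs.

Yes — Nadia must obtain a building permit.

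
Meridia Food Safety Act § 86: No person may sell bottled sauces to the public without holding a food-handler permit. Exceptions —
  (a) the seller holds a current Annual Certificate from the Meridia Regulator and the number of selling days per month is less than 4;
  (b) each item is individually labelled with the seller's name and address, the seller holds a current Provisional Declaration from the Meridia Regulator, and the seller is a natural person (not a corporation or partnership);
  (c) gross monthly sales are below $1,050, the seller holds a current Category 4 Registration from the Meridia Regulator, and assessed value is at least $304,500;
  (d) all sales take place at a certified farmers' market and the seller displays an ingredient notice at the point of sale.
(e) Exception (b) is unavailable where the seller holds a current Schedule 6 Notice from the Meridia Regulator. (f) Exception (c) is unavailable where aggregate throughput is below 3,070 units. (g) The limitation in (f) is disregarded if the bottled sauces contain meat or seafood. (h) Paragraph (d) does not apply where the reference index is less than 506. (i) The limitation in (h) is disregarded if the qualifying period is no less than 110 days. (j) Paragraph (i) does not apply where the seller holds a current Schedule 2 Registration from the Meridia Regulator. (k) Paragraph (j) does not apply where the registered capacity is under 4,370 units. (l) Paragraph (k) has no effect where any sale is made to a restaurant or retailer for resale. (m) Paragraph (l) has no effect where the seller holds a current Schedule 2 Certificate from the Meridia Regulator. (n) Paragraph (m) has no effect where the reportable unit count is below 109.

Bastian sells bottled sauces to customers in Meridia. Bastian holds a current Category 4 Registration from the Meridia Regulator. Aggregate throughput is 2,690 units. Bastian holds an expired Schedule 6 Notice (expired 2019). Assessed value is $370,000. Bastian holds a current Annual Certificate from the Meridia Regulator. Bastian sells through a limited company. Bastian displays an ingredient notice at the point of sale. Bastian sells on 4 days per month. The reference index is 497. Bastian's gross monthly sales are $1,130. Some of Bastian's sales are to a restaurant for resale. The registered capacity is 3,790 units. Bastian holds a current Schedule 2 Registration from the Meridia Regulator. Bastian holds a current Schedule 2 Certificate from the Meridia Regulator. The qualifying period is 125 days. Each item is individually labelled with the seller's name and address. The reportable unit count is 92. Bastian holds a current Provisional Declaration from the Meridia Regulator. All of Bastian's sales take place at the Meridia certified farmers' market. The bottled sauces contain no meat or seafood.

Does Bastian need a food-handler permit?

Yes — Bastian must hold a food-handler permit.

Exception (a) does not apply: the number of selling days per month is 4, not less than 4.
Exception (b) does not apply: the seller operates through a limited company.
Exception (c) does not apply: gross monthly sales are $1,130, not below $1,050.
Exception (d) is satisfied on its face — all sales are at a certified farmers' market; an ingredient notice is displayed. But applying paragraphs (h)–(n): (h) operates — the reference index is 497, less than the 506 limit. (i) is engaged (the qualifying period is 125 days, meeting the 110 days threshold), but is displaced by (j): (j) operates — a current Schedule 2 Registration is held. (k) would limit (j) — the registered capacity is 3,790 units, under the 4,370 units limit — but (l) sets (k) aside: (l) operates against (k): some sales are to a restaurant for resale. (m) would limit (l) — a current Schedule 2 Certificate is held — but (n) sets (m) aside: (n) operates against (m): the reportable unit count is 92, below the 109 limit. Exception (d) does not apply.
Every exception is unavailable, so the rule governs.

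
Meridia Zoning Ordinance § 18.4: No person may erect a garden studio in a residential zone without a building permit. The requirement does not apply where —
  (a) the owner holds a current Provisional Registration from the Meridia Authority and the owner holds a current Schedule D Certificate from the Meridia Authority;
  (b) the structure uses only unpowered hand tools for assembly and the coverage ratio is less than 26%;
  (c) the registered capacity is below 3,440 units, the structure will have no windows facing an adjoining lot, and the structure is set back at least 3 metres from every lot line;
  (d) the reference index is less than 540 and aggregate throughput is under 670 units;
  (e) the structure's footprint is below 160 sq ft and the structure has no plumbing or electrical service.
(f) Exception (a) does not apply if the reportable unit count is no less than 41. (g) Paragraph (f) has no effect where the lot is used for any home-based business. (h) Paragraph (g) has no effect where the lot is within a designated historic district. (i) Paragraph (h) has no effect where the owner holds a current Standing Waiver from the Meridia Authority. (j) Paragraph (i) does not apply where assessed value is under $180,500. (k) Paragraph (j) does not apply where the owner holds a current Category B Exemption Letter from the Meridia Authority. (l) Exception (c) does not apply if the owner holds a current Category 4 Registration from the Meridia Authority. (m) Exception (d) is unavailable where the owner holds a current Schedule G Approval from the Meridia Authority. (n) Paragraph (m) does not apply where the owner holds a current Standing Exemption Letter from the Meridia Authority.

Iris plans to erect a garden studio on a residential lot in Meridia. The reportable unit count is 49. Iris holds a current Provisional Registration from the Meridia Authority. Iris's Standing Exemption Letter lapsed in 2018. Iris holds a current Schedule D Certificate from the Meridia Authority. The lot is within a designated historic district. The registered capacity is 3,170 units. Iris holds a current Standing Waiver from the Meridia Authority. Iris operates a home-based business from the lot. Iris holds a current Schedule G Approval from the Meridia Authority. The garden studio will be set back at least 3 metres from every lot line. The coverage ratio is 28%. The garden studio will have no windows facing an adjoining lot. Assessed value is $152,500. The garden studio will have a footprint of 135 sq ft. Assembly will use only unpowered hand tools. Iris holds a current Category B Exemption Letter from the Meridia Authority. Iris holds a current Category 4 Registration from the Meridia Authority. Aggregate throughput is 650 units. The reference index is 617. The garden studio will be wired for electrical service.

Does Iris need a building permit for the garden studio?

No — exception (a) applies; Iris does not need a building permit.

Exception (a) is satisfied on its face — a current Provisional Registration is held; a current Schedule D Certificate is held. Under paragraphs (f)–(k): (f) would limit (a) — the reportable unit count is 49, meeting the 41 threshold — but (g) sets (f) aside: (g) is triggered — a home-based business operates on the lot. (h) would limit (g) — the lot is in a historic district — but (i) sets (h) aside: (i) is triggered — a current Standing Waiver is held. (j) operates (assessed value is $152,500, under the $180,500 limit), but is displaced by (k): (k) operates — a current Category B Exemption Letter is held. Exception (a) stands.
Exception (b) does not apply: the coverage ratio is 28%, not less than 26%.
All of (c)'s requirements are met (the registered capacity is 3,170 units, below the 3,440 units limit; no windows face an adjoining lot; the setback is at least 3 m on every side). But applying paragraph (l): (l) applies — a current Category 4 Registration is held. (c) is therefore removed.
Exception (d) requires that the reference index is less than 540; but the reference index is 617, not less than 540, so (d) is unavailable.
Exception (e) fails — electrical service is planned.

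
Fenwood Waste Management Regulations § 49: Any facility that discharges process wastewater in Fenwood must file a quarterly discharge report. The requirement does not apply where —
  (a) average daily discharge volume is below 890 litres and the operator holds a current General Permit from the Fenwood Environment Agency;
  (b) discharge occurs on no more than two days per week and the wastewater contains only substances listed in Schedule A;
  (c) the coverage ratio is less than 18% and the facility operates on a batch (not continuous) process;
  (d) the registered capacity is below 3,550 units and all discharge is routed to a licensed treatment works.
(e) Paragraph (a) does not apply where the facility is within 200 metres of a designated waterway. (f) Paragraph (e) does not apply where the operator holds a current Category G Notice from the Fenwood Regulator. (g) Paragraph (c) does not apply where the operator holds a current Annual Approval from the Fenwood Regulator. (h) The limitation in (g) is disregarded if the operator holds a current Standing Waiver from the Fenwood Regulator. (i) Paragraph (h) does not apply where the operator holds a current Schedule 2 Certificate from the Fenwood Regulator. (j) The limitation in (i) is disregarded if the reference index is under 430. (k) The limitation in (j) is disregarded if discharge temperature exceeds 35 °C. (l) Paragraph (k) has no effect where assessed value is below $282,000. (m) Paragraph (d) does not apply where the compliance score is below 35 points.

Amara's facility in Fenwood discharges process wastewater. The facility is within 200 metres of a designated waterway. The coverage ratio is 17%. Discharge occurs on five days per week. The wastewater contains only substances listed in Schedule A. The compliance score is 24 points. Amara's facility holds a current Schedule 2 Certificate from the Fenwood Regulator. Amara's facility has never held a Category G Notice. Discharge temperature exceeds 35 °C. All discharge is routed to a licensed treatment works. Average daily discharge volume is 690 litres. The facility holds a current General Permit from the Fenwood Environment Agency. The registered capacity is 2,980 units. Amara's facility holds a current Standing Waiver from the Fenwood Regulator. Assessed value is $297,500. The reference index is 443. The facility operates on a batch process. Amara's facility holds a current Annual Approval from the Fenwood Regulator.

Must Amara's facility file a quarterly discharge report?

Exception (a) is satisfied on its face — average daily discharge volume is 690 litres, below the 890 litres limit; a current General Permit is held. But: (e) is engaged — the facility is within 200 m of a designated waterway. (f), which would lift (e), does not operate here — the Category G Notice is not current. So (a) is unavailable.
Exception (b) fails — discharge occurs on five days per week.
Exception (c) is satisfied on its face — the coverage ratio is 17%, less than the 18% limit; the facility operates on a batch process. But applying paragraphs (g)–(l): (g) is triggered — a current Annual Approval is held. (h) operates (a current Standing Waiver is held), but is overridden by (i): (i) operates against (h): a current Schedule 2 Certificate is held. (j), which would lift (i), is not engaged — the reference index is 443, not under 430. So (c) is unavailable.
Exception (d): the registered capacity is 2,980 units, below the 3,550 units limit; discharge is routed to a licensed treatment works — every condition holds. Turning to paragraph (m): (m) operates against (d): the compliance score is 24 points, below the 35 points limit. (d) is therefore removed.
No exception displaces § 49.

Yes — Amara's facility must file a quarterly discharge report.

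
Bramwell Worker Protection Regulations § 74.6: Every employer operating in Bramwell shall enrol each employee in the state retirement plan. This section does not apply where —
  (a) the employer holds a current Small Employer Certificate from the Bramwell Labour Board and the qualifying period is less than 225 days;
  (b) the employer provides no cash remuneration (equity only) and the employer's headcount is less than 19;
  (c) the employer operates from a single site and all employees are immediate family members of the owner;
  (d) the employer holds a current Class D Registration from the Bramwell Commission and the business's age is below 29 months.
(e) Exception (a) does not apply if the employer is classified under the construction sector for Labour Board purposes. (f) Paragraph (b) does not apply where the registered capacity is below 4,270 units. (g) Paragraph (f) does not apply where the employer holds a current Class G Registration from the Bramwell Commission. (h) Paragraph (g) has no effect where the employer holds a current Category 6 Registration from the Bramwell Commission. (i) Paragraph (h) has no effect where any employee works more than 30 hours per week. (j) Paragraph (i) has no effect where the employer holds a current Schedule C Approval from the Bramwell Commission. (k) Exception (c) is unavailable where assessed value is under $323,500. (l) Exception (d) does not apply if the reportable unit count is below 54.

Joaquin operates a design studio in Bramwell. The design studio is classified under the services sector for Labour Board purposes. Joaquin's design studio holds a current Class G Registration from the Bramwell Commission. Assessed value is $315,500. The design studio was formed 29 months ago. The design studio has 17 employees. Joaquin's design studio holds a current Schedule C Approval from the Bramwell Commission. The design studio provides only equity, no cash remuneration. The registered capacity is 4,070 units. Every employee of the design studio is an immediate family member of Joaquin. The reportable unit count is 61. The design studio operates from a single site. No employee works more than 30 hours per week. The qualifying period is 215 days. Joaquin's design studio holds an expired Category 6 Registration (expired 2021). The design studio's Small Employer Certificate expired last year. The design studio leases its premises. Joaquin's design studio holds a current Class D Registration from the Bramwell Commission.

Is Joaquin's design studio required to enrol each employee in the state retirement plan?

Exception (a) fails — the Small Employer Certificate has expired.
All of (b)'s requirements are met (remuneration is equity-only; the employer's headcount is 17, less than the 19 limit). As to paragraphs (f)–(j): (f) is triggered (the registered capacity is 4,070 units, below the 4,270 units limit), but is overridden by (g): (g) is triggered — a current Class G Registration is held. (h), which would lift (g), is not triggered — no current Category 6 Registration is held. So (b) applies.
Exception (c) is satisfied on its face — the employer operates from a single site; every employee is an immediate family member. However, paragraph (k) must be considered: (k) operates against (c): assessed value is $315,500, under the $323,500 limit. (c) is therefore removed.
Exception (d) fails — the business's age is 29 months, not below 29 months.

No — exception (b) applies; Joaquin's design studio is not required to enrol each employee in the state retirement plan.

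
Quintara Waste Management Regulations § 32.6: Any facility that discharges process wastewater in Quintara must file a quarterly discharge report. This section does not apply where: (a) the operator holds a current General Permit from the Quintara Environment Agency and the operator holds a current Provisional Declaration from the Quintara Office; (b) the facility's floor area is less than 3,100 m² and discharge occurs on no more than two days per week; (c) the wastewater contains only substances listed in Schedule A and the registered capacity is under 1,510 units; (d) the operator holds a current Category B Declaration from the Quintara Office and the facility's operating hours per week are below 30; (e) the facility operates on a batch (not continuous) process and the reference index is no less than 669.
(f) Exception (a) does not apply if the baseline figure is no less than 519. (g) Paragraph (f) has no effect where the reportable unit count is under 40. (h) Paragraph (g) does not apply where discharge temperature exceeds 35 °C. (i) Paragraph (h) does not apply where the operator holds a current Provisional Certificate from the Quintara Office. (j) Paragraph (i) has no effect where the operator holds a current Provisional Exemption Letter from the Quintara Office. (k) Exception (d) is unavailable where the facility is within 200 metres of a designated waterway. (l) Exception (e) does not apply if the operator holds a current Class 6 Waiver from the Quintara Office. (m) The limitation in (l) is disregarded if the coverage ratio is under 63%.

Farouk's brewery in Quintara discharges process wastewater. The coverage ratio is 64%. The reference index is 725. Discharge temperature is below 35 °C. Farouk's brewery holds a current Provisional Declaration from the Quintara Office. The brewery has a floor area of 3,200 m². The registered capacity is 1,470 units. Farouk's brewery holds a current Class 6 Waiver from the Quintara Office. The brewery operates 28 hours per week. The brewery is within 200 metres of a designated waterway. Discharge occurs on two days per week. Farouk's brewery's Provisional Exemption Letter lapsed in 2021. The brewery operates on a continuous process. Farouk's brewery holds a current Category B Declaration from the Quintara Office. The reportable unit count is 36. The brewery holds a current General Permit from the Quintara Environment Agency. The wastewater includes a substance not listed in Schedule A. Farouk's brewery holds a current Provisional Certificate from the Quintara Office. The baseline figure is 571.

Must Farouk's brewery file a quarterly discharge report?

No — exception (a) applies; Farouk's brewery is not required to file a quarterly discharge report.

Exception (a) is satisfied on its face — a current General Permit is held; a current Provisional Declaration is held. Under paragraphs (f)–(j): (f) would limit (a) — the baseline figure is 571, meeting the 519 threshold — but (g) sets (f) aside: (g) operates against (f): the reportable unit count is 36, under the 40 limit. (h) is not triggered (discharge temperature is below 35 °C), so (g) stands. So (a) applies.
Exception (b) requires that the facility's floor area is less than 3,100 m²; but the facility's floor area is 3,200 m², not less than 3,100 m², so (b) is unavailable.
Exception (c) fails — the wastewater includes a non-Schedule-A substance.
Exception (d)'s conditions are all satisfied: a current Category B Declaration is held; the facility's operating hours per week are 28, below the 30 limit. However, paragraph (k) must be considered: (k) operates — the brewery is within 200 m of a designated waterway. (d) is therefore removed.
Exception (e) requires that the facility operates on a batch (not continuous) process; but the facility operates on a continuous process, so (e) is unavailable.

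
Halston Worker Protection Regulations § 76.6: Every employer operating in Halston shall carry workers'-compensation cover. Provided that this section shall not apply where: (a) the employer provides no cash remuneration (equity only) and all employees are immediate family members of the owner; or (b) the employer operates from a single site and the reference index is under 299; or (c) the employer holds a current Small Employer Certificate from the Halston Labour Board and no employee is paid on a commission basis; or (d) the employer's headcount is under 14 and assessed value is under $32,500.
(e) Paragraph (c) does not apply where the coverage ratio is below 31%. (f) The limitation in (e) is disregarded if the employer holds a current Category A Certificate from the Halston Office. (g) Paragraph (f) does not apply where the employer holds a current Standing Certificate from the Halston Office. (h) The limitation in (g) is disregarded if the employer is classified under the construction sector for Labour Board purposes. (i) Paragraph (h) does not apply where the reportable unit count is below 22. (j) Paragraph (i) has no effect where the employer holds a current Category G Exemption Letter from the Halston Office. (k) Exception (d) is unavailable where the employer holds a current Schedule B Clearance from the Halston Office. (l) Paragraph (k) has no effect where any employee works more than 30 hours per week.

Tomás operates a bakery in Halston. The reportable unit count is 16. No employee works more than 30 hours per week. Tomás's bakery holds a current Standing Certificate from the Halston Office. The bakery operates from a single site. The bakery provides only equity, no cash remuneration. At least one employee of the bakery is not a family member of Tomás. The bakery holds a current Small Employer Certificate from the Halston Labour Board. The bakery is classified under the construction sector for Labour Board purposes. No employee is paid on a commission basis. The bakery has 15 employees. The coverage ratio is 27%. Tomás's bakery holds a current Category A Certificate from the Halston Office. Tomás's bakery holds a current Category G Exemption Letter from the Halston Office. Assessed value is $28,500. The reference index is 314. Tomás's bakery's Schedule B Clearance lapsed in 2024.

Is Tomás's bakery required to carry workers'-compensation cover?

Exception (a) fails — at least one employee is not a family member.
Exception (b) requires that the reference index is under 299; but the reference index is 314, not under 299, so (b) is unavailable.
Exception (c)'s conditions are all satisfied: a current Small Employer Certificate is held; no employee is paid on commission. As to paragraphs (e)–(j): (e) would limit (c) — the coverage ratio is 27%, below the 31% limit — but (f) sets (e) aside: (f) operates against (e): a current Category A Certificate is held. (g) applies (a current Standing Certificate is held), but is displaced by (h): (h) operates against (g): the bakery is classified under the construction sector. (i) would limit (h) — the reportable unit count is 16, below the 22 limit — but (j) sets (i) aside: (j) applies — a current Category G Exemption Letter is held. Exception (c) stands.
Exception (d) requires that the employer's headcount is under 14; but the employer's headcount is 15, not under 14, so (d) is unavailable.

No — exception (c) applies; Tomás's bakery is not required to carry workers'-compensation cover.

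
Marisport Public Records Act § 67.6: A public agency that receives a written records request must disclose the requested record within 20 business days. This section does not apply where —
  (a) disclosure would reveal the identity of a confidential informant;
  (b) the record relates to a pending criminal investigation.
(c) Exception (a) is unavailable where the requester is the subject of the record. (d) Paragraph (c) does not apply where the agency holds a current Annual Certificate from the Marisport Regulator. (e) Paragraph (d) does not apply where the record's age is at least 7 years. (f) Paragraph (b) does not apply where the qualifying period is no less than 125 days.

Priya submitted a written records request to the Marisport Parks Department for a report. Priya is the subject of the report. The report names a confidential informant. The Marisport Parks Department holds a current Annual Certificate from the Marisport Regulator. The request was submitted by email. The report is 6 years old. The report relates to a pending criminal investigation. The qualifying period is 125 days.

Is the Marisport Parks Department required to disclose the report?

No — exception (a) applies; the Marisport Parks Department is not required to disclose the report.

Exception (a)'s conditions are all satisfied: the report names a confidential informant. Considering the limiting provisions: (c) would limit (a) — Priya is the subject of the report — but (d) sets (c) aside: (d) applies — a current Annual Certificate is held. (e) is inapplicable (the record's age is 6 years, short of 7 years), so (d) stands. (a) remains available.
Exception (b)'s conditions are all satisfied: the report relates to a pending investigation. However, paragraph (f) must be considered: (f) is engaged — the qualifying period is 125 days, meeting the 125 days threshold. Exception (b) does not apply.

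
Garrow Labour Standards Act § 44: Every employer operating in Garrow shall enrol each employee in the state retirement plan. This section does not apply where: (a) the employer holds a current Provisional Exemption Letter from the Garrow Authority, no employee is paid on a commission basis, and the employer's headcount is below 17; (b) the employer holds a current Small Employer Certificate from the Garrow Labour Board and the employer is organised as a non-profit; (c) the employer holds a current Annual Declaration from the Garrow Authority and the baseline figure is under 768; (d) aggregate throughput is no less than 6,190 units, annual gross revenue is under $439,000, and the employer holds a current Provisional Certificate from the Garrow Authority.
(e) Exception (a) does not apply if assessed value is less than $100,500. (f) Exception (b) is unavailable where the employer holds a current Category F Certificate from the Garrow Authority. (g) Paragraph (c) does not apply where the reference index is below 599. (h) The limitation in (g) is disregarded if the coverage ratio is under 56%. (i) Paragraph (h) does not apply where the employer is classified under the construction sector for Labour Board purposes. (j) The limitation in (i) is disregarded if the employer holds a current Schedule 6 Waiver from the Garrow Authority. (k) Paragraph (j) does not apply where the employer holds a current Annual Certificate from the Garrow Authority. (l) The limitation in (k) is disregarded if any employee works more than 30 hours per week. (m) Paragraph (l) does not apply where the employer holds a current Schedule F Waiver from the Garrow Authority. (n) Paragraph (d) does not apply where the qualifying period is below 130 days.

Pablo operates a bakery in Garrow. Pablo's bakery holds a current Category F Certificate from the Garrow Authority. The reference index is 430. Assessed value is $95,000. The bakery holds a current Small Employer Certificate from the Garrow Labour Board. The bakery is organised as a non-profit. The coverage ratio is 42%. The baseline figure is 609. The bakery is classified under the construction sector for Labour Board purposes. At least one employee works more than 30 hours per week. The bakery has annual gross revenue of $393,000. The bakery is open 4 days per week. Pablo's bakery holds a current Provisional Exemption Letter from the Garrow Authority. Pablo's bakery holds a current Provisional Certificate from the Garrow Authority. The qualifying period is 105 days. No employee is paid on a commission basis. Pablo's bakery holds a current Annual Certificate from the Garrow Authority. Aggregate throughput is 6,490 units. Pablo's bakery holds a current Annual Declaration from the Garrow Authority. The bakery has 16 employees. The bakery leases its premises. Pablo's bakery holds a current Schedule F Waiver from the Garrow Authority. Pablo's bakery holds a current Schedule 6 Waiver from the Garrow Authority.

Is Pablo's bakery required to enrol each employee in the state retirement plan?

Exception (a) is satisfied on its face — a current Provisional Exemption Letter is held; no employee is paid on commission; the employer's headcount is 16, below the 17 limit. But applying paragraph (e): (e) operates against (a): assessed value is $95,000, less than the $100,500 limit. (a) is therefore removed.
All of (b)'s requirements are met (a current Small Employer Certificate is held; the employer is a non-profit). Turning to paragraph (f): (f) operates against (b): a current Category F Certificate is held. Exception (b) does not apply.
Exception (c)'s conditions are all satisfied: a current Annual Declaration is held; the baseline figure is 609, under the 768 limit. But: (g) operates against (c): the reference index is 430, below the 599 limit. (h) would limit (g) — the coverage ratio is 42%, under the 56% limit — but (i) sets (h) aside: (i) applies — the bakery is classified under the construction sector. (j) would limit (i) — a current Schedule 6 Waiver is held — but (k) sets (j) aside: (k) operates against (j): a current Annual Certificate is held. (l) would limit (k) — at least one employee exceeds 30 hours/week — but (m) sets (l) aside: (m) operates against (l): a current Schedule F Waiver is held. So (c) is unavailable.
Exception (d)'s conditions are all satisfied: aggregate throughput is 6,490 units, meeting the 6,190 units threshold; annual gross revenue is $393,000, under the $439,000 limit; a current Provisional Certificate is held. But: (n) operates against (d): the qualifying period is 105 days, below the 130 days limit. So (d) is unavailable.
No exception is made out. Pablo's bakery falls within the general rule.

Yes — Pablo's bakery must enrol each employee in the state retirement plan.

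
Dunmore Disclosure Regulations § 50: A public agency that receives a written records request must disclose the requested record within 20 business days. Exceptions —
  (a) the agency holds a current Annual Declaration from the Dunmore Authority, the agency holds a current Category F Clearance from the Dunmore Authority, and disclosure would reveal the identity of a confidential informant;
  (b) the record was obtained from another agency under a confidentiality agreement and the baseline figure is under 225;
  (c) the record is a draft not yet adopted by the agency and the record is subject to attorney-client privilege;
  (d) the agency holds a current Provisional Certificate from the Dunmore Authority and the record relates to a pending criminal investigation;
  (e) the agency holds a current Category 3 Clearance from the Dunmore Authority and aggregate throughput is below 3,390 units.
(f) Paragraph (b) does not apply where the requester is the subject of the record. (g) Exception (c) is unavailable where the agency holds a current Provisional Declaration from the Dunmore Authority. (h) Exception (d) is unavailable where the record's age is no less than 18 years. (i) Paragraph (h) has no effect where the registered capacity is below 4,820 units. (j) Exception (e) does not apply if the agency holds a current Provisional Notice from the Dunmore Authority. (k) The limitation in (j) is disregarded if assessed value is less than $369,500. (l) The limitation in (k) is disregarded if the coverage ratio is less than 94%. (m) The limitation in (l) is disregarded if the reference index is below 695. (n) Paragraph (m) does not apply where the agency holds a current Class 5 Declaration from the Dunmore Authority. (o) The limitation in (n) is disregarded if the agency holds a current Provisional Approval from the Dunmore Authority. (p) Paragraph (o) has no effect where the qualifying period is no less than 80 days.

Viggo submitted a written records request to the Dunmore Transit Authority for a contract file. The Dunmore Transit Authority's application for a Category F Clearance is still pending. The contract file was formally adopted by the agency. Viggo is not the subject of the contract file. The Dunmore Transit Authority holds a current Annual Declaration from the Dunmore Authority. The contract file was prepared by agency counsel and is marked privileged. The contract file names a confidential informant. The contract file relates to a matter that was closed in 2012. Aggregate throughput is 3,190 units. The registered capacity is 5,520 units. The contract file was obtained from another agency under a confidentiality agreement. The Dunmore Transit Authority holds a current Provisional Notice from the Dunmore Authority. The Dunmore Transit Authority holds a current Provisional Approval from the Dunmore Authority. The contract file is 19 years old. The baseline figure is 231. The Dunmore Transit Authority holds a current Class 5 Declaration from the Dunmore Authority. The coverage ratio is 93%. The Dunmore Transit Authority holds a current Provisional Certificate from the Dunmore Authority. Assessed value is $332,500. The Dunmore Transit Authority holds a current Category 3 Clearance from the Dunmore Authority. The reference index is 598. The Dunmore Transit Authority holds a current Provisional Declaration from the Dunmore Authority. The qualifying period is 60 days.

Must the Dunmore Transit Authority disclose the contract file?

Exception (a) does not apply: the Category F Clearance is not current.
Exception (b) requires that the baseline figure is under 225; but the baseline figure is 231, not under 225, so (b) is unavailable.
Exception (c) requires that the record is a draft not yet adopted by the agency; but the contract file has been formally adopted, so (c) is unavailable.
Exception (d) does not apply: the contract file relates to a closed matter.
Exception (e)'s conditions are all satisfied: a current Category 3 Clearance is held; aggregate throughput is 3,190 units, below the 3,390 units limit. Under paragraphs (j)–(p): (j) operates (a current Provisional Notice is held), but yields to (k): (k) applies — assessed value is $332,500, less than the $369,500 limit. (l) would limit (k) — the coverage ratio is 93%, less than the 94% limit — but (m) sets (l) aside: (m) operates — the reference index is 598, below the 695 limit. (n) is engaged (a current Class 5 Declaration is held), but is overridden by (o): (o) operates — a current Provisional Approval is held. (p), which would lift (o), is not engaged — the qualifying period is 60 days, short of 80 days. So (e) applies.

No — exception (e) applies; the Dunmore Transit Authority is not required to disclose the contract file.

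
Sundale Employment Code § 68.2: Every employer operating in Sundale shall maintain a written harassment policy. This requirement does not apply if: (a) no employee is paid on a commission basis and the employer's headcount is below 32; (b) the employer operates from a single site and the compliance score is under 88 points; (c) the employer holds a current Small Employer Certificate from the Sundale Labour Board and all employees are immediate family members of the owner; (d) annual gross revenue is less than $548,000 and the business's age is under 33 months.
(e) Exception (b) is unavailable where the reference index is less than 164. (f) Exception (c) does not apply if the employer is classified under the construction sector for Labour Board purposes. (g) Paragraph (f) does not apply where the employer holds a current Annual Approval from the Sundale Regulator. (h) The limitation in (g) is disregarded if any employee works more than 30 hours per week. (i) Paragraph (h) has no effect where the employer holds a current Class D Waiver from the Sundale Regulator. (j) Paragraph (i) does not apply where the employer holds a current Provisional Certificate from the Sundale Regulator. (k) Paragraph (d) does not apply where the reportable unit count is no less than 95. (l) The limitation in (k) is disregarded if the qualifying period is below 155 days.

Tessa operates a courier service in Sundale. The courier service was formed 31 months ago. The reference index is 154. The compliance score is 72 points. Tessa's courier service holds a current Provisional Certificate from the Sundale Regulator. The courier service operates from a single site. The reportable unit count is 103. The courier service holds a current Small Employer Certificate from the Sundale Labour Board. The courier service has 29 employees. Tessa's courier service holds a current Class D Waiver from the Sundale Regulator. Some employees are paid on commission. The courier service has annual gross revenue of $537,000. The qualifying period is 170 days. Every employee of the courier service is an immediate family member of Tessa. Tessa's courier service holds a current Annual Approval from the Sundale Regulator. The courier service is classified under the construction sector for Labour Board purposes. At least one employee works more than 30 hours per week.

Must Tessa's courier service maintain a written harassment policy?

Exception (a) does not apply: some employees are paid on commission.
Exception (b)'s conditions are all satisfied: the employer operates from a single site; the compliance score is 72 points, under the 88 points limit. Turning to paragraph (e): (e) operates against (b): the reference index is 154, less than the 164 limit. So (b) is unavailable.
All of (c)'s requirements are met (a current Small Employer Certificate is held; every employee is an immediate family member). But: (f) is engaged — the courier service is classified under the construction sector. (g) would limit (f) — a current Annual Approval is held — but (h) sets (g) aside: (h) is engaged — at least one employee exceeds 30 hours/week. (i) would limit (h) — a current Class D Waiver is held — but (j) sets (i) aside: (j) operates — a current Provisional Certificate is held. So (c) is unavailable.
All of (d)'s requirements are met (annual gross revenue is $537,000, less than the $548,000 limit; the business's age is 31 months, under the 33 months limit). But applying paragraphs (k)–(l): (k) is engaged — the reportable unit count is 103, meeting the 95 threshold. (l) does not operate here (the qualifying period is 170 days, not below 155 days), so (k) stands. (d) is therefore removed.
No exception applies. The general rule governs.

Yes — Tessa's courier service must maintain a written harassment policy.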